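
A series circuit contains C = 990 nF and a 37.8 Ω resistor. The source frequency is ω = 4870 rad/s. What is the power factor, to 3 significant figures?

X_C = 1/(ωC) = 207 Ω
Z = 37.8 − j207 Ω
|Z| = √(37.8² + 207²) = 211 Ω
∠Z = arctan(-207/37.8) = -79.7°
cos φ = cos(-79.7°) = 0.179

0.179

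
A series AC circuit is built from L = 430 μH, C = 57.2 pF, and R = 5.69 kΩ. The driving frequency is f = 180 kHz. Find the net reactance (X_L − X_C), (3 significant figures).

-15000 Ω

ω = 2πf = 1.131e+06 rad/s
X_L = ωL = 486 Ω
X_C = 1/(ωC) = 15500 Ω
X = 486 − 15500 = -15000 Ω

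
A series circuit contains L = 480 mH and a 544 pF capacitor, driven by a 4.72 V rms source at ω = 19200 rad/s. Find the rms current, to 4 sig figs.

X_L = ωL = 9216 Ω
X_C = 1/(ωC) = 95740 Ω
Net reactance X = X_L − X_C = -86530 Ω
Z = − j86530 Ω
|Z| = √(0² + 86530²) = 86530 Ω
I = V/|Z| = 4.72/86530 = 54.55 μA

54.55 μA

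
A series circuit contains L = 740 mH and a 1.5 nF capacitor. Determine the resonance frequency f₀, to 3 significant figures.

ω₀ = 1/√(LC) = 1/√(0.74 × 1.5e-09) = 30020 rad/s
f₀ = ω₀/(2π) = 4.78 kHz

4.78 kHz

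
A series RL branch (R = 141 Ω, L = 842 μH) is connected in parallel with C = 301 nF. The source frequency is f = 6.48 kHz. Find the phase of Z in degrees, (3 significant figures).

ω = 2πf = 40720 rad/s
X_L = ωL = 34.3 Ω
X_C = 1/(ωC) = 81.6 Ω
Branch 1 (R+jX_L): Z₁ = 141 + j34.3 Ω, |Z₁| = 145 Ω
Branch 2 (−jX_C): Z₂ = −j81.6 Ω
Parallel: Z = Z₁Z₂/(Z₁+Z₂), |Z| = 79.6 Ω, ∠Z = -57.8°

-57.8°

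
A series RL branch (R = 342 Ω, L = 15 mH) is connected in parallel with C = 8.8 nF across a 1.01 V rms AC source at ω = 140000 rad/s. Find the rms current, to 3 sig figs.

780 μA

X_L = ωL = 2100 Ω
X_C = 1/(ωC) = 812 Ω
Branch 1 (R+jX_L): Z₁ = 342 + j2100 Ω, |Z₁| = 2130 Ω
Branch 2 (−jX_C): Z₂ = −j812 Ω
Parallel: Z = Z₁Z₂/(Z₁+Z₂), |Z| = 1300 Ω, ∠Z = -84.4°
I = V/|Z| = 1.01/1300 = 780 μA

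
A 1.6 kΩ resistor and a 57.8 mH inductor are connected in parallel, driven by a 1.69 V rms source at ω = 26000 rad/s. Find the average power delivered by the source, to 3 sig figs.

X_L = ωL = 1500 Ω
Parallel: admittances add. Y = 1/R + 1/(jωL)
Y = (0.000625 − j0.000665) S
|Y| = 0.000913 S → |Z| = 1/|Y| = 1100 Ω, ∠Z = −∠Y = 46.8°
I = V/|Z| = 1.54 mA
P = VI cos φ = 1.69 × 0.00154 × cos(46.8°) = 1.79 mW

1.79 mW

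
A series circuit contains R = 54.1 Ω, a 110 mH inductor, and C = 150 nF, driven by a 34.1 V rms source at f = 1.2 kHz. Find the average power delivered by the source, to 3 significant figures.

10.6 W

ω = 2πf = 7540 rad/s
X_L = ωL = 829 Ω
X_C = 1/(ωC) = 884 Ω
Net reactance X = X_L − X_C = -54.8 Ω
Z = 54.1 − j54.8 Ω
|Z| = √(54.1² + 54.8²) = 77.0 Ω
∠Z = arctan(-54.8/54.1) = -45.4°
I = V/|Z| = 443 mA
P = VI cos φ = 34.1 × 0.443 × cos(-45.4°) = 10.6 W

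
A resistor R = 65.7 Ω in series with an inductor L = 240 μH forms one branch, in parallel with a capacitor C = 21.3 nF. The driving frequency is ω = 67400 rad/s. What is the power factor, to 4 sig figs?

X_L = ωL = 16.18 Ω
X_C = 1/(ωC) = 696.6 Ω
Branch 1 (R+jX_L): Z₁ = 65.70 + j16.18 Ω, |Z₁| = 67.66 Ω
Branch 2 (−jX_C): Z₂ = −j696.6 Ω
Parallel: Z = Z₁Z₂/(Z₁+Z₂), |Z| = 68.95 Ω, ∠Z = 8.316°
cos φ = cos(8.316°) = 0.9895

0.9895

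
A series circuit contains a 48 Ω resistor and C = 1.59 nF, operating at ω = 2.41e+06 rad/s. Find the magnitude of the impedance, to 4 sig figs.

X_C = 1/(ωC) = 261.0 Ω
Z = 48.00 − j261.0 Ω
|Z| = √(48.00² + 261.0²) = 265.3 Ω

265.3 Ω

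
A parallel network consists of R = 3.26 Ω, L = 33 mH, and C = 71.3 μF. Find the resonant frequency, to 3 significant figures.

ω₀ = 1/√(LC) = 1/√(0.033 × 7.13e-05) = 651.9 rad/s
f₀ = ω₀/(2π) = 104 Hz

104 Hz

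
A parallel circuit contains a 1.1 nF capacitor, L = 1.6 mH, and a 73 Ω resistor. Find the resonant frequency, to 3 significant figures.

120 kHz

ω₀ = 1/√(LC) = 1/√(0.0016 × 1.1e-09) = 753800 rad/s
f₀ = ω₀/(2π) = 120 kHz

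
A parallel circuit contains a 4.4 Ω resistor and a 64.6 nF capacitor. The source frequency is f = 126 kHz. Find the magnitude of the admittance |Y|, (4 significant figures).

ω = 2πf = 791700 rad/s
X_C = 1/(ωC) = 19.55 Ω
Parallel: admittances add. Y = 1/R + jωC
Y = (0.2273 + j0.05114) S
|Y| = 0.2330 S → |Z| = 1/|Y| = 4.293 Ω, ∠Z = −∠Y = -12.68°

233.0 mS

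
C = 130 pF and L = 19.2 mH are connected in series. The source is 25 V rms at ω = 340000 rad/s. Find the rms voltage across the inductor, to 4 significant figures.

10.14 V

X_L = ωL = 6528 Ω
X_C = 1/(ωC) = 22620 Ω
Net reactance X = X_L − X_C = -16100 Ω
Z = − j16100 Ω
|Z| = √(0² + 16100²) = 16100 Ω
I = V/|Z| = 1.553 mA
V_L = I·|Z_L| = 0.001553 × 6528 = 10.14 V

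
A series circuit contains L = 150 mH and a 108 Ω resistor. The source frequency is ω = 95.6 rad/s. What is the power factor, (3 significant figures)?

X_L = ωL = 14.3 Ω
Z = 108 + j14.3 Ω
|Z| = √(108² + 14.3²) = 109 Ω
∠Z = arctan(14.3/108) = 7.56°
cos φ = cos(7.56°) = 0.991

0.991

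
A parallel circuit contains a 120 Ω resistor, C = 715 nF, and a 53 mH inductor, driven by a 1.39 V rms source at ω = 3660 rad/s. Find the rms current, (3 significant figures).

12.1 mA

X_L = ωL = 194 Ω
X_C = 1/(ωC) = 382 Ω
Parallel: admittances add. Y = 1/R + 1/(jωL) + jωC
Y = (0.00833 − j0.00254) S
|Y| = 0.00871 S → |Z| = 1/|Y| = 115 Ω, ∠Z = −∠Y = 16.9°
I = V/|Z| = 1.39/115 = 12.1 mA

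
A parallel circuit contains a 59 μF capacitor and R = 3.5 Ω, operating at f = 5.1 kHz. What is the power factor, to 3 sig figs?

ω = 2πf = 32040 rad/s
X_C = 1/(ωC) = 0.529 Ω
Parallel: admittances add. Y = 1/R + jωC
Y = (0.286 + j1.89) S
|Y| = 1.91 S → |Z| = 1/|Y| = 0.523 Ω, ∠Z = −∠Y = -81.4°
cos φ = cos(-81.4°) = 0.149

0.149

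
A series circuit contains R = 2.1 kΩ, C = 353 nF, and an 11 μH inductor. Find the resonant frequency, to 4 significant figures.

ω₀ = 1/√(LC) = 1/√(1.1e-05 × 3.53e-07) = 507500 rad/s
f₀ = ω₀/(2π) = 80.77 kHz

80.77 kHz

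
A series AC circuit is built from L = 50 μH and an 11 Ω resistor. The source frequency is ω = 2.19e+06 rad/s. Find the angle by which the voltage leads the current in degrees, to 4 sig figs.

X_L = ωL = 109.5 Ω
Z = 11.00 + j109.5 Ω
|Z| = √(11.00² + 109.5²) = 110.1 Ω
∠Z = arctan(109.5/11.00) = 84.26°

84.26°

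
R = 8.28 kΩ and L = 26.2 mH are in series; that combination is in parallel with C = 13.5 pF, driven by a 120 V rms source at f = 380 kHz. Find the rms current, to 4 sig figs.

ω = 2πf = 2.388e+06 rad/s
X_L = ωL = 62560 Ω
X_C = 1/(ωC) = 31020 Ω
Branch 1 (R+jX_L): Z₁ = 8280 + j62560 Ω, |Z₁| = 63100 Ω
Branch 2 (−jX_C): Z₂ = −j31020 Ω
Parallel: Z = Z₁Z₂/(Z₁+Z₂), |Z| = 60050 Ω, ∠Z = -82.83°
I = V/|Z| = 120/60050 = 1.998 mA

1.998 mA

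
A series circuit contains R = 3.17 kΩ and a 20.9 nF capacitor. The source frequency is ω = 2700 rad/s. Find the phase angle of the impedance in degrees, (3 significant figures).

X_C = 1/(ωC) = 17700 Ω
Z = 3170 − j17700 Ω
|Z| = √(3170² + 17700²) = 18000 Ω
∠Z = arctan(-17700/3170) = -79.9°

-79.9°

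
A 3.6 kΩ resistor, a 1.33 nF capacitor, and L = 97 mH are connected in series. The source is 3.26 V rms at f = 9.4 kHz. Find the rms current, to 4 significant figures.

ω = 2πf = 59060 rad/s
X_L = ωL = 5729 Ω
X_C = 1/(ωC) = 12730 Ω
Net reactance X = X_L − X_C = -7001 Ω
Z = 3600 − j7001 Ω
|Z| = √(3600² + 7001²) = 7873 Ω
I = V/|Z| = 3.26/7873 = 414.1 μA

414.1 μA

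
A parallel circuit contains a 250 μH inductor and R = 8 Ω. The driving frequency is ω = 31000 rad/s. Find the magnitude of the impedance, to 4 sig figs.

X_L = ωL = 7.750 Ω
Parallel: admittances add. Y = 1/R + 1/(jωL)
Y = (0.1250 − j0.1290) S
|Y| = 0.1797 S → |Z| = 1/|Y| = 5.566 Ω, ∠Z = −∠Y = 45.91°

5.566 Ω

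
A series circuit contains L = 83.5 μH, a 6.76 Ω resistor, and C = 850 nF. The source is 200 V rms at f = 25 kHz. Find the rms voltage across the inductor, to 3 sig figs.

298 V

ω = 2πf = 157100 rad/s
X_L = ωL = 13.1 Ω
X_C = 1/(ωC) = 7.49 Ω
Net reactance X = X_L − X_C = 5.63 Ω
Z = 6.76 + j5.63 Ω
|Z| = √(6.76² + 5.63²) = 8.80 Ω
I = V/|Z| = 22.7 A
V_L = I·|Z_L| = 22.7 × 13.1 = 298 V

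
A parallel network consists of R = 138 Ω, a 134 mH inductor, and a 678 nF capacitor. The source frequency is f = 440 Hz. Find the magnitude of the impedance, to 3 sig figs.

137 Ω

ω = 2πf = 2765 rad/s
X_L = ωL = 370 Ω
X_C = 1/(ωC) = 534 Ω
Parallel: admittances add. Y = 1/R + 1/(jωL) + jωC
Y = (0.00725 − j0.000825) S
|Y| = 0.00729 S → |Z| = 1/|Y| = 137 Ω, ∠Z = −∠Y = 6.49°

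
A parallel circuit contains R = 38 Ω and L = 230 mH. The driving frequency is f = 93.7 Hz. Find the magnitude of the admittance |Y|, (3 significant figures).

ω = 2πf = 588.7 rad/s
X_L = ωL = 135 Ω
Parallel: admittances add. Y = 1/R + 1/(jωL)
Y = (0.0263 − j0.00739) S
|Y| = 0.0273 S → |Z| = 1/|Y| = 36.6 Ω, ∠Z = −∠Y = 15.7°

27.3 mS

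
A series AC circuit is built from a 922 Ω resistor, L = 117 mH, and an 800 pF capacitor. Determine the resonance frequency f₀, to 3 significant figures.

ω₀ = 1/√(LC) = 1/√(0.117 × 8e-10) = 103400 rad/s
f₀ = ω₀/(2π) = 16.5 kHz

16.5 kHz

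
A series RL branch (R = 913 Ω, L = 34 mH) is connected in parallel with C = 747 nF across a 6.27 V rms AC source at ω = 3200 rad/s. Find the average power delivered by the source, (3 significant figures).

X_L = ωL = 109 Ω
X_C = 1/(ωC) = 418 Ω
Branch 1 (R+jX_L): Z₁ = 913 + j109 Ω, |Z₁| = 919 Ω
Branch 2 (−jX_C): Z₂ = −j418 Ω
Parallel: Z = Z₁Z₂/(Z₁+Z₂), |Z| = 399 Ω, ∠Z = -64.5°
I = V/|Z| = 15.7 mA
P = VI cos φ = 6.27 × 0.0157 × cos(-64.5°) = 42.5 mW

42.5 mW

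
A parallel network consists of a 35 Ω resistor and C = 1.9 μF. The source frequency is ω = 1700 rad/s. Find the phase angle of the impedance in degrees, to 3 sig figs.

X_C = 1/(ωC) = 310 Ω
Parallel: admittances add. Y = 1/R + jωC
Y = (0.0286 + j0.00323) S
|Y| = 0.0288 S → |Z| = 1/|Y| = 34.8 Ω, ∠Z = −∠Y = -6.45°

-6.45°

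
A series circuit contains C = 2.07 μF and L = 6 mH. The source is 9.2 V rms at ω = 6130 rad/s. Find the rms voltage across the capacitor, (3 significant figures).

X_L = ωL = 36.8 Ω
X_C = 1/(ωC) = 78.8 Ω
Net reactance X = X_L − X_C = -42.0 Ω
Z = − j42.0 Ω
|Z| = √(0² + 42.0²) = 42.0 Ω
I = V/|Z| = 219 mA
V_C = I·|Z_C| = 0.219 × 78.8 = 17.3 V

17.3 V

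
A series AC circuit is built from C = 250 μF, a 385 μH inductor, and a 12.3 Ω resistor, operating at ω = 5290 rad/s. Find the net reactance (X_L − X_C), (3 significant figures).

1.28 Ω

X_L = ωL = 2.04 Ω
X_C = 1/(ωC) = 0.756 Ω
X = 2.04 − 0.756 = 1.28 Ω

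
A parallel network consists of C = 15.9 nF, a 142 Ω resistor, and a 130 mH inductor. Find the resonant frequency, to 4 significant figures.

3.501 kHz

ω₀ = 1/√(LC) = 1/√(0.13 × 1.59e-08) = 22000 rad/s
f₀ = ω₀/(2π) = 3.501 kHz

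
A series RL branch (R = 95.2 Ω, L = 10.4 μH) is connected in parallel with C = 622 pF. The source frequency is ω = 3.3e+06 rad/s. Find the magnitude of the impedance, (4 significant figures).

106.5 Ω

X_L = ωL = 34.32 Ω
X_C = 1/(ωC) = 487.2 Ω
Branch 1 (R+jX_L): Z₁ = 95.20 + j34.32 Ω, |Z₁| = 101.2 Ω
Branch 2 (−jX_C): Z₂ = −j487.2 Ω
Parallel: Z = Z₁Z₂/(Z₁+Z₂), |Z| = 106.5 Ω, ∠Z = 7.953°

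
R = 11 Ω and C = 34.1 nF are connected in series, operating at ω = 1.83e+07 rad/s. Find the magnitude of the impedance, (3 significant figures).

X_C = 1/(ωC) = 1.60 Ω
Z = 11.0 − j1.60 Ω
|Z| = √(11.0² + 1.60²) = 11.1 Ω

11.1 Ω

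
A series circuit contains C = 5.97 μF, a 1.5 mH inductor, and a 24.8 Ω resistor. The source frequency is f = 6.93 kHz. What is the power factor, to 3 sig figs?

ω = 2πf = 43540 rad/s
X_L = ωL = 65.3 Ω
X_C = 1/(ωC) = 3.85 Ω
Net reactance X = X_L − X_C = 61.5 Ω
Z = 24.8 + j61.5 Ω
|Z| = √(24.8² + 61.5²) = 66.3 Ω
∠Z = arctan(61.5/24.8) = 68.0°
cos φ = cos(68.0°) = 0.374

0.374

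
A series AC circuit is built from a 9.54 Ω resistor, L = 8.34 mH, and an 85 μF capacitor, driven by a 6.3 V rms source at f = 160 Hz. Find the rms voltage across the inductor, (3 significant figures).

5.23 V

ω = 2πf = 1005 rad/s
X_L = ωL = 8.38 Ω
X_C = 1/(ωC) = 11.7 Ω
Net reactance X = X_L − X_C = -3.32 Ω
Z = 9.54 − j3.32 Ω
|Z| = √(9.54² + 3.32²) = 10.1 Ω
I = V/|Z| = 624 mA
V_L = I·|Z_L| = 0.624 × 8.38 = 5.23 V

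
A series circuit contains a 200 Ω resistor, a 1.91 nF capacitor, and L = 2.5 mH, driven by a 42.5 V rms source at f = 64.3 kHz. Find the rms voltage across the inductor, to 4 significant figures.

123.0 V

ω = 2πf = 404000 rad/s
X_L = ωL = 1010 Ω
X_C = 1/(ωC) = 1296 Ω
Net reactance X = X_L − X_C = -285.9 Ω
Z = 200.0 − j285.9 Ω
|Z| = √(200.0² + 285.9²) = 348.9 Ω
I = V/|Z| = 121.8 mA
V_L = I·|Z_L| = 0.1218 × 1010 = 123.0 V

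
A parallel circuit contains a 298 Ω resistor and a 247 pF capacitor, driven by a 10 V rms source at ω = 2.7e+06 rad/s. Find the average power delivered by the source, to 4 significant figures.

X_C = 1/(ωC) = 1499 Ω
Parallel: admittances add. Y = 1/R + jωC
Y = (0.003356 + j0.0006669) S
|Y| = 0.003421 S → |Z| = 1/|Y| = 292.3 Ω, ∠Z = −∠Y = -11.24°
I = V/|Z| = 34.21 mA
P = VI cos φ = 10 × 0.03421 × cos(-11.24°) = 335.6 mW

335.6 mW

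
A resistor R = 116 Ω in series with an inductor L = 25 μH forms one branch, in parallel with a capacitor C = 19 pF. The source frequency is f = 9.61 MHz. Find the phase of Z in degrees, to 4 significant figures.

ω = 2πf = 6.038e+07 rad/s
X_L = ωL = 1510 Ω
X_C = 1/(ωC) = 871.7 Ω
Branch 1 (R+jX_L): Z₁ = 116.0 + j1510 Ω, |Z₁| = 1514 Ω
Branch 2 (−jX_C): Z₂ = −j871.7 Ω
Parallel: Z = Z₁Z₂/(Z₁+Z₂), |Z| = 2035 Ω, ∠Z = -84.09°

-84.09°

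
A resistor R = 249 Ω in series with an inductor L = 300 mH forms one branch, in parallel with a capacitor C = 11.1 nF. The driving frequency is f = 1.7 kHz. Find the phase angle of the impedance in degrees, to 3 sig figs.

ω = 2πf = 10680 rad/s
X_L = ωL = 3200 Ω
X_C = 1/(ωC) = 8430 Ω
Branch 1 (R+jX_L): Z₁ = 249 + j3200 Ω, |Z₁| = 3210 Ω
Branch 2 (−jX_C): Z₂ = −j8430 Ω
Parallel: Z = Z₁Z₂/(Z₁+Z₂), |Z| = 5180 Ω, ∠Z = 82.8°

82.8°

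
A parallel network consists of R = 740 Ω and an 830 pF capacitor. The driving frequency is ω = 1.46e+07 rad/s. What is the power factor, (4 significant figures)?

0.1108

X_C = 1/(ωC) = 82.52 Ω
Parallel: admittances add. Y = 1/R + jωC
Y = (0.001351 + j0.01212) S
|Y| = 0.01219 S → |Z| = 1/|Y| = 82.01 Ω, ∠Z = −∠Y = -83.64°
cos φ = cos(-83.64°) = 0.1108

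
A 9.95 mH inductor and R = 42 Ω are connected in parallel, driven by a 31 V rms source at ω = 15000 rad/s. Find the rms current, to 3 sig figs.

767 mA

X_L = ωL = 149 Ω
Parallel: admittances add. Y = 1/R + 1/(jωL)
Y = (0.0238 − j0.00670) S
|Y| = 0.0247 S → |Z| = 1/|Y| = 40.4 Ω, ∠Z = −∠Y = 15.7°
I = V/|Z| = 31/40.4 = 767 mA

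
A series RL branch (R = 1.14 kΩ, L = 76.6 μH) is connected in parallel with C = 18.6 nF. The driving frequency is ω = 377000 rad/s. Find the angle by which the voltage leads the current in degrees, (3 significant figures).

-82.9°

X_L = ωL = 28.9 Ω
X_C = 1/(ωC) = 143 Ω
Branch 1 (R+jX_L): Z₁ = 1140 + j28.9 Ω, |Z₁| = 1140 Ω
Branch 2 (−jX_C): Z₂ = −j143 Ω
Parallel: Z = Z₁Z₂/(Z₁+Z₂), |Z| = 142 Ω, ∠Z = -82.9°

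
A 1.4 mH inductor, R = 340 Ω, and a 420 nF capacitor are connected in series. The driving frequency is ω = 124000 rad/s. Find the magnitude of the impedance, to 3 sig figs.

373 Ω

X_L = ωL = 174 Ω
X_C = 1/(ωC) = 19.2 Ω
Net reactance X = X_L − X_C = 154 Ω
Z = 340 + j154 Ω
|Z| = √(340² + 154²) = 373 Ω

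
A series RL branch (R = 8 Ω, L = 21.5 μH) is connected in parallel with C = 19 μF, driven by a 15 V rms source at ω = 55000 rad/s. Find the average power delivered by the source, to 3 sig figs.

X_L = ωL = 1.18 Ω
X_C = 1/(ωC) = 0.957 Ω
Branch 1 (R+jX_L): Z₁ = 8.00 + j1.18 Ω, |Z₁| = 8.09 Ω
Branch 2 (−jX_C): Z₂ = −j0.957 Ω
Parallel: Z = Z₁Z₂/(Z₁+Z₂), |Z| = 0.967 Ω, ∠Z = -83.2°
I = V/|Z| = 15.5 A
P = VI cos φ = 15 × 15.5 × cos(-83.2°) = 27.5 W

27.5 W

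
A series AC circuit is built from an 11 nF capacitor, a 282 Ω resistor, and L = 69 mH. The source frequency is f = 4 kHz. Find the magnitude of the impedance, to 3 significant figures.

1900 Ω

ω = 2πf = 25130 rad/s
X_L = ωL = 1730 Ω
X_C = 1/(ωC) = 3620 Ω
Net reactance X = X_L − X_C = -1880 Ω
Z = 282 − j1880 Ω
|Z| = √(282² + 1880²) = 1900 Ω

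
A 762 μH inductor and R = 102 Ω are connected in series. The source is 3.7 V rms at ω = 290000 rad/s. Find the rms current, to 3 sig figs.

X_L = ωL = 221 Ω
Z = 102 + j221 Ω
|Z| = √(102² + 221²) = 243 Ω
I = V/|Z| = 3.7/243 = 15.2 mA

15.2 mA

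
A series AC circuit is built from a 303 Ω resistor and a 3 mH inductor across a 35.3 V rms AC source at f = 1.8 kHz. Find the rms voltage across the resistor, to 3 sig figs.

35.1 V

ω = 2πf = 11310 rad/s
X_L = ωL = 33.9 Ω
Z = 303 + j33.9 Ω
|Z| = √(303² + 33.9²) = 305 Ω
I = V/|Z| = 116 mA
V_R = I·|Z_R| = 0.116 × 303 = 35.1 V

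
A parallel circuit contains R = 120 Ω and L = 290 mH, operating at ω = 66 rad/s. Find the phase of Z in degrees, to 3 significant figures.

80.9°

X_L = ωL = 19.1 Ω
Parallel: admittances add. Y = 1/R + 1/(jωL)
Y = (0.00833 − j0.0522) S
|Y| = 0.0529 S → |Z| = 1/|Y| = 18.9 Ω, ∠Z = −∠Y = 80.9°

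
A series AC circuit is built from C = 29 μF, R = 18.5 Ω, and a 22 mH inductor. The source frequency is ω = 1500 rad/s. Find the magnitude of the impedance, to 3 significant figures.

X_L = ωL = 33.0 Ω
X_C = 1/(ωC) = 23.0 Ω
Net reactance X = X_L − X_C = 10.0 Ω
Z = 18.5 + j10.0 Ω
|Z| = √(18.5² + 10.0²) = 21.0 Ω

21.0 Ω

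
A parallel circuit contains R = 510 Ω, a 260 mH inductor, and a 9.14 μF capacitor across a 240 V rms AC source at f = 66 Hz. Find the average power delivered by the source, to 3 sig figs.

113 W

ω = 2πf = 414.7 rad/s
X_L = ωL = 108 Ω
X_C = 1/(ωC) = 264 Ω
Parallel: admittances add. Y = 1/R + 1/(jωL) + jωC
Y = (0.00196 − j0.00548) S
|Y| = 0.00582 S → |Z| = 1/|Y| = 172 Ω, ∠Z = −∠Y = 70.3°
I = V/|Z| = 1.40 A
P = VI cos φ = 240 × 1.40 × cos(70.3°) = 113 W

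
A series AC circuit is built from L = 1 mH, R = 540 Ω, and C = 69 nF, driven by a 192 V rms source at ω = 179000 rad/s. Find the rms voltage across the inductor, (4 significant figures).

62.62 V

X_L = ωL = 179.0 Ω
X_C = 1/(ωC) = 80.97 Ω
Net reactance X = X_L − X_C = 98.03 Ω
Z = 540.0 + j98.03 Ω
|Z| = √(540.0² + 98.03²) = 548.8 Ω
I = V/|Z| = 349.8 mA
V_L = I·|Z_L| = 0.3498 × 179.0 = 62.62 V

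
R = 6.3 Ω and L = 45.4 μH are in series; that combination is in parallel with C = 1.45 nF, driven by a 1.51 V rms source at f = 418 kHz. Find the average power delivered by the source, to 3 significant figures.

ω = 2πf = 2.626e+06 rad/s
X_L = ωL = 119 Ω
X_C = 1/(ωC) = 263 Ω
Branch 1 (R+jX_L): Z₁ = 6.30 + j119 Ω, |Z₁| = 119 Ω
Branch 2 (−jX_C): Z₂ = −j263 Ω
Parallel: Z = Z₁Z₂/(Z₁+Z₂), |Z| = 219 Ω, ∠Z = 84.5°
I = V/|Z| = 6.91 mA
P = VI cos φ = 1.51 × 0.00691 × cos(84.5°) = 1.01 mW

1.01 mW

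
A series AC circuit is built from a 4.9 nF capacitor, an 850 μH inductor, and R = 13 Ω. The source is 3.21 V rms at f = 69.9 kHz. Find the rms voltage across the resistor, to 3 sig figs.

ω = 2πf = 439200 rad/s
X_L = ωL = 373 Ω
X_C = 1/(ωC) = 465 Ω
Net reactance X = X_L − X_C = -91.4 Ω
Z = 13.0 − j91.4 Ω
|Z| = √(13.0² + 91.4²) = 92.3 Ω
I = V/|Z| = 34.8 mA
V_R = I·|Z_R| = 0.0348 × 13.0 = 0.452 V

0.452 V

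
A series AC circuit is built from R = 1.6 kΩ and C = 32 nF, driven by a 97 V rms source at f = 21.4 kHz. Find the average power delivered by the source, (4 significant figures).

5.759 W

ω = 2πf = 134500 rad/s
X_C = 1/(ωC) = 232.4 Ω
Z = 1600 − j232.4 Ω
|Z| = √(1600² + 232.4²) = 1617 Ω
∠Z = arctan(-232.4/1600) = -8.265°
I = V/|Z| = 60.00 mA
P = VI cos φ = 97 × 0.06000 × cos(-8.265°) = 5.759 W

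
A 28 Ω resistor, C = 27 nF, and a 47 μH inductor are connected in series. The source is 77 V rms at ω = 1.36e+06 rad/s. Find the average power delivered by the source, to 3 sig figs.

X_L = ωL = 63.9 Ω
X_C = 1/(ωC) = 27.2 Ω
Net reactance X = X_L − X_C = 36.7 Ω
Z = 28.0 + j36.7 Ω
|Z| = √(28.0² + 36.7²) = 46.2 Ω
∠Z = arctan(36.7/28.0) = 52.6°
I = V/|Z| = 1.67 A
P = VI cos φ = 77 × 1.67 × cos(52.6°) = 77.9 W

77.9 W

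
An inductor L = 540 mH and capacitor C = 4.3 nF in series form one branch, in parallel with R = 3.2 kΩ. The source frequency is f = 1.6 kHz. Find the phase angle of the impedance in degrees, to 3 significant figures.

-10.2°

ω = 2πf = 10050 rad/s
X_L = ωL = 5430 Ω
X_C = 1/(ωC) = 23100 Ω
Branch 1: Z₁ = R = 3200 Ω
Branch 2 (series LC): Z₂ = j(X_L − X_C) = −j17700 Ω
Parallel: Z = Z₁Z₂/(Z₁+Z₂), |Z| = 3150 Ω, ∠Z = -10.2°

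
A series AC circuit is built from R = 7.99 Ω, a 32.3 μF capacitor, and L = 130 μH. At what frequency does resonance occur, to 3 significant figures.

2.46 kHz

ω₀ = 1/√(LC) = 1/√(0.00013 × 3.23e-05) = 15430 rad/s
f₀ = ω₀/(2π) = 2.46 kHz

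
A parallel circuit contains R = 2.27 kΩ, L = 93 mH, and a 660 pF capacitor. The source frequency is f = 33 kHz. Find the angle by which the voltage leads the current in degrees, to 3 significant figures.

-10.9°

ω = 2πf = 207300 rad/s
X_L = ωL = 19300 Ω
X_C = 1/(ωC) = 7310 Ω
Parallel: admittances add. Y = 1/R + 1/(jωL) + jωC
Y = (0.000441 + j8.5e-05) S
|Y| = 0.000449 S → |Z| = 1/|Y| = 2230 Ω, ∠Z = −∠Y = -10.9°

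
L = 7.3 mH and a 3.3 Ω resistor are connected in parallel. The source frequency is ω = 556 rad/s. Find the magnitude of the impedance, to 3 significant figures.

X_L = ωL = 4.06 Ω
Parallel: admittances add. Y = 1/R + 1/(jωL)
Y = (0.303 − j0.246) S
|Y| = 0.391 S → |Z| = 1/|Y| = 2.56 Ω, ∠Z = −∠Y = 39.1°

2.56 Ω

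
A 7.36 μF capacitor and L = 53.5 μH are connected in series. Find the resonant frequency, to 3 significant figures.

8.02 kHz

ω₀ = 1/√(LC) = 1/√(5.35e-05 × 7.36e-06) = 50390 rad/s
f₀ = ω₀/(2π) = 8.02 kHz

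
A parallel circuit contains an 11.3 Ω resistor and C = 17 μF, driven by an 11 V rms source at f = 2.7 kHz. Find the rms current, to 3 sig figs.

3.32 A

ω = 2πf = 16960 rad/s
X_C = 1/(ωC) = 3.47 Ω
Parallel: admittances add. Y = 1/R + jωC
Y = (0.0885 + j0.288) S
|Y| = 0.302 S → |Z| = 1/|Y| = 3.31 Ω, ∠Z = −∠Y = -72.9°
I = V/|Z| = 11/3.31 = 3.32 A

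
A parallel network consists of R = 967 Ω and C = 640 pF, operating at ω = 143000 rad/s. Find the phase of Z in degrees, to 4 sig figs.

X_C = 1/(ωC) = 10930 Ω
Parallel: admittances add. Y = 1/R + jωC
Y = (0.001034 + j9.152e-05) S
|Y| = 0.001038 S → |Z| = 1/|Y| = 963.2 Ω, ∠Z = −∠Y = -5.057°

-5.057°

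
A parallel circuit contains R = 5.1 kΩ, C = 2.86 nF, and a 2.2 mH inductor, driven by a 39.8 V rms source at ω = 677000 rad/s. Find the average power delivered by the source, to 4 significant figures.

X_L = ωL = 1489 Ω
X_C = 1/(ωC) = 516.5 Ω
Parallel: admittances add. Y = 1/R + 1/(jωL) + jωC
Y = (0.0001961 + j0.001265) S
|Y| = 0.001280 S → |Z| = 1/|Y| = 781.3 Ω, ∠Z = −∠Y = -81.19°
I = V/|Z| = 50.94 mA
P = VI cos φ = 39.8 × 0.05094 × cos(-81.19°) = 310.6 mW

310.6 mW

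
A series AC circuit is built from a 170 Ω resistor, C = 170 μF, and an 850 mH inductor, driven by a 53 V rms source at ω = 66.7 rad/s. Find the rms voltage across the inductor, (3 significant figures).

17.4 V

X_L = ωL = 56.7 Ω
X_C = 1/(ωC) = 88.2 Ω
Net reactance X = X_L − X_C = -31.5 Ω
Z = 170 − j31.5 Ω
|Z| = √(170² + 31.5²) = 173 Ω
I = V/|Z| = 307 mA
V_L = I·|Z_L| = 0.307 × 56.7 = 17.4 V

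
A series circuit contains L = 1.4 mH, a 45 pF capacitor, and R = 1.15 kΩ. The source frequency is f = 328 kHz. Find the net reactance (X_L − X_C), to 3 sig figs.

ω = 2πf = 2.061e+06 rad/s
X_L = ωL = 2890 Ω
X_C = 1/(ωC) = 10800 Ω
X = 2890 − 10800 = -7900 Ω

-7900 Ω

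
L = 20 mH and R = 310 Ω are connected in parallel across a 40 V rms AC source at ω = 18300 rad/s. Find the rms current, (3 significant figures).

X_L = ωL = 366 Ω
Parallel: admittances add. Y = 1/R + 1/(jωL)
Y = (0.00323 − j0.00273) S
|Y| = 0.00423 S → |Z| = 1/|Y| = 237 Ω, ∠Z = −∠Y = 40.3°
I = V/|Z| = 40/237 = 169 mA

169 mA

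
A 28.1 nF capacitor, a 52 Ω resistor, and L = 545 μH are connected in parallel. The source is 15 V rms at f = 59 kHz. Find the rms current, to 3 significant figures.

ω = 2πf = 370700 rad/s
X_L = ωL = 202 Ω
X_C = 1/(ωC) = 96.0 Ω
Parallel: admittances add. Y = 1/R + 1/(jωL) + jωC
Y = (0.0192 + j0.00547) S
|Y| = 0.0200 S → |Z| = 1/|Y| = 50.0 Ω, ∠Z = −∠Y = -15.9°
I = V/|Z| = 15/50.0 = 300 mA

300 mA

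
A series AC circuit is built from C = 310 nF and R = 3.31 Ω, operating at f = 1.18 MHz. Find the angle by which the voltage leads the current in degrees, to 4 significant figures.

ω = 2πf = 7.414e+06 rad/s
X_C = 1/(ωC) = 0.4351 Ω
Z = 3.310 − j0.4351 Ω
|Z| = √(3.310² + 0.4351²) = 3.338 Ω
∠Z = arctan(-0.4351/3.310) = -7.488°

-7.488°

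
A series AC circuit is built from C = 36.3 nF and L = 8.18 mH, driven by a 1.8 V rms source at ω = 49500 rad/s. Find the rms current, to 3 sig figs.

X_L = ωL = 405 Ω
X_C = 1/(ωC) = 557 Ω
Net reactance X = X_L − X_C = -152 Ω
Z = − j152 Ω
|Z| = √(0² + 152²) = 152 Ω
I = V/|Z| = 1.8/152 = 11.9 mA

11.9 mA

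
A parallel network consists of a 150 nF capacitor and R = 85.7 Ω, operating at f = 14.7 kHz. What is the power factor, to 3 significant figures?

0.644

ω = 2πf = 92360 rad/s
X_C = 1/(ωC) = 72.2 Ω
Parallel: admittances add. Y = 1/R + jωC
Y = (0.0117 + j0.0139) S
|Y| = 0.0181 S → |Z| = 1/|Y| = 55.2 Ω, ∠Z = −∠Y = -49.9°
cos φ = cos(-49.9°) = 0.644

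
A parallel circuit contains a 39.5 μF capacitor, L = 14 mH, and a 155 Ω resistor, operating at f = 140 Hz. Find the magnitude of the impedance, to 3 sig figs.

21.3 Ω

ω = 2πf = 879.6 rad/s
X_L = ωL = 12.3 Ω
X_C = 1/(ωC) = 28.8 Ω
Parallel: admittances add. Y = 1/R + 1/(jωL) + jωC
Y = (0.00645 − j0.0465) S
|Y| = 0.0469 S → |Z| = 1/|Y| = 21.3 Ω, ∠Z = −∠Y = 82.1°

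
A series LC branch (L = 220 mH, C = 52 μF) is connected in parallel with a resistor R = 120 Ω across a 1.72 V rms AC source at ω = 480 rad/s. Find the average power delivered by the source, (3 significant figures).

24.7 mW

X_L = ωL = 106 Ω
X_C = 1/(ωC) = 40.1 Ω
Branch 1: Z₁ = R = 120 Ω
Branch 2 (series LC): Z₂ = j(X_L − X_C) = j65.5 Ω
Parallel: Z = Z₁Z₂/(Z₁+Z₂), |Z| = 57.5 Ω, ∠Z = 61.4°
I = V/|Z| = 29.9 mA
P = VI cos φ = 1.72 × 0.0299 × cos(61.4°) = 24.7 mW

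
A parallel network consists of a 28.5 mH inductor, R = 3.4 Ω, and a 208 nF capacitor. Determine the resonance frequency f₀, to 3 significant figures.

ω₀ = 1/√(LC) = 1/√(0.0285 × 2.08e-07) = 12990 rad/s
f₀ = ω₀/(2π) = 2.07 kHz

2.07 kHz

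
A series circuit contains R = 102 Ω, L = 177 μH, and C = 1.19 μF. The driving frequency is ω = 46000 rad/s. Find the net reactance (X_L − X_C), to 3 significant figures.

-10.1 Ω

X_L = ωL = 8.14 Ω
X_C = 1/(ωC) = 18.3 Ω
X = 8.14 − 18.3 = -10.1 Ω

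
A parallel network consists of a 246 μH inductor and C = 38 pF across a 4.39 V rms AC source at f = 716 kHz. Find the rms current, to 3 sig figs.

3.22 mA

ω = 2πf = 4.499e+06 rad/s
X_L = ωL = 1110 Ω
X_C = 1/(ωC) = 5850 Ω
Parallel: admittances add. Y = 1/(jωL) + jωC
Y = (0 − j0.000733) S
|Y| = 0.000733 S → |Z| = 1/|Y| = 1360 Ω, ∠Z = −∠Y = 90.0°
I = V/|Z| = 4.39/1360 = 3.22 mA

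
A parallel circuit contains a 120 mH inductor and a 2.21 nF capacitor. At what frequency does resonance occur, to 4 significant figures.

9.773 kHz

ω₀ = 1/√(LC) = 1/√(0.12 × 2.21e-09) = 61410 rad/s
f₀ = ω₀/(2π) = 9.773 kHz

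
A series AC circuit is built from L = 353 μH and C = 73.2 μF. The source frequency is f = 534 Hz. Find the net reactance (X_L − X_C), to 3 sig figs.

ω = 2πf = 3355 rad/s
X_L = ωL = 1.18 Ω
X_C = 1/(ωC) = 4.07 Ω
X = 1.18 − 4.07 = -2.89 Ω

-2.89 Ω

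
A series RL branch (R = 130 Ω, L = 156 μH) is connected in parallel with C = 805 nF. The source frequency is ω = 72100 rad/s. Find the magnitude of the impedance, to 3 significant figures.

X_L = ωL = 11.2 Ω
X_C = 1/(ωC) = 17.2 Ω
Branch 1 (R+jX_L): Z₁ = 130 + j11.2 Ω, |Z₁| = 130 Ω
Branch 2 (−jX_C): Z₂ = −j17.2 Ω
Parallel: Z = Z₁Z₂/(Z₁+Z₂), |Z| = 17.3 Ω, ∠Z = -82.4°

17.3 Ω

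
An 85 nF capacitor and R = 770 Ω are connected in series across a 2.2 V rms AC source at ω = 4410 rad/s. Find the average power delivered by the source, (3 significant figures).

X_C = 1/(ωC) = 2670 Ω
Z = 770 − j2670 Ω
|Z| = √(770² + 2670²) = 2780 Ω
∠Z = arctan(-2670/770) = -73.9°
I = V/|Z| = 792 μA
P = VI cos φ = 2.2 × 0.000792 × cos(-73.9°) = 483 μW

483 μW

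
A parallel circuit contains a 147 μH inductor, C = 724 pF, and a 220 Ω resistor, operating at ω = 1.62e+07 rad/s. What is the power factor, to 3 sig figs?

X_L = ωL = 2380 Ω
X_C = 1/(ωC) = 85.3 Ω
Parallel: admittances add. Y = 1/R + 1/(jωL) + jωC
Y = (0.00455 + j0.0113) S
|Y| = 0.0122 S → |Z| = 1/|Y| = 82.0 Ω, ∠Z = −∠Y = -68.1°
cos φ = cos(-68.1°) = 0.373

0.373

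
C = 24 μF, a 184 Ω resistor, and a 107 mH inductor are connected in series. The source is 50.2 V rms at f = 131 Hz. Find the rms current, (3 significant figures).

267 mA

ω = 2πf = 823.1 rad/s
X_L = ωL = 88.1 Ω
X_C = 1/(ωC) = 50.6 Ω
Net reactance X = X_L − X_C = 37.4 Ω
Z = 184 + j37.4 Ω
|Z| = √(184² + 37.4²) = 188 Ω
I = V/|Z| = 50.2/188 = 267 mA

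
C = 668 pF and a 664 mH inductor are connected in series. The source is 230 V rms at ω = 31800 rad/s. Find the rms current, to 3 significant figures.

8.86 mA

X_L = ωL = 21100 Ω
X_C = 1/(ωC) = 47100 Ω
Net reactance X = X_L − X_C = -26000 Ω
Z = − j26000 Ω
|Z| = √(0² + 26000²) = 26000 Ω
I = V/|Z| = 230/26000 = 8.86 mA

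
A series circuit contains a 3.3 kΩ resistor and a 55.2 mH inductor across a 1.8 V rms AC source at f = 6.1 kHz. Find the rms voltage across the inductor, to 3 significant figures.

ω = 2πf = 38330 rad/s
X_L = ωL = 2120 Ω
Z = 3300 + j2120 Ω
|Z| = √(3300² + 2120²) = 3920 Ω
I = V/|Z| = 459 μA
V_L = I·|Z_L| = 0.000459 × 2120 = 0.971 V

0.971 V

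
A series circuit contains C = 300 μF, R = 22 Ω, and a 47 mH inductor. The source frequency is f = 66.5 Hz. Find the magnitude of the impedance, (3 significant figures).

ω = 2πf = 417.8 rad/s
X_L = ωL = 19.6 Ω
X_C = 1/(ωC) = 7.98 Ω
Net reactance X = X_L − X_C = 11.7 Ω
Z = 22.0 + j11.7 Ω
|Z| = √(22.0² + 11.7²) = 24.9 Ω

24.9 Ω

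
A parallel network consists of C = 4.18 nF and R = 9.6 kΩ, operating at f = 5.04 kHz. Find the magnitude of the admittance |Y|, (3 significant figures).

ω = 2πf = 31670 rad/s
X_C = 1/(ωC) = 7550 Ω
Parallel: admittances add. Y = 1/R + jωC
Y = (0.000104 + j0.000132) S
|Y| = 0.000168 S → |Z| = 1/|Y| = 5940 Ω, ∠Z = −∠Y = -51.8°

168 μS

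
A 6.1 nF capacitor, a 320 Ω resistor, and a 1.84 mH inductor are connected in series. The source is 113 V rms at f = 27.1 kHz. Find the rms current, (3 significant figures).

ω = 2πf = 170300 rad/s
X_L = ωL = 313 Ω
X_C = 1/(ωC) = 963 Ω
Net reactance X = X_L − X_C = -649 Ω
Z = 320 − j649 Ω
|Z| = √(320² + 649²) = 724 Ω
I = V/|Z| = 113/724 = 156 mA

156 mA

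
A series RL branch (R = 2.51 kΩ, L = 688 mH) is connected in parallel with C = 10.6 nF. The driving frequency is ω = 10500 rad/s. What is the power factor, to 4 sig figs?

0.9618

X_L = ωL = 7224 Ω
X_C = 1/(ωC) = 8985 Ω
Branch 1 (R+jX_L): Z₁ = 2510 + j7224 Ω, |Z₁| = 7648 Ω
Branch 2 (−jX_C): Z₂ = −j8985 Ω
Parallel: Z = Z₁Z₂/(Z₁+Z₂), |Z| = 22410 Ω, ∠Z = 15.89°
cos φ = cos(15.89°) = 0.9618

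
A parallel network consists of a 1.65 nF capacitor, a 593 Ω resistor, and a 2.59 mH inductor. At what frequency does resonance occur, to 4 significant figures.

ω₀ = 1/√(LC) = 1/√(0.00259 × 1.65e-09) = 483700 rad/s
f₀ = ω₀/(2π) = 76.99 kHz

76.99 kHz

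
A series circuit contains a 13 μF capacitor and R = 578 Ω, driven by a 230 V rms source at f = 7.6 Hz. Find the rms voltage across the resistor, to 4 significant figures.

ω = 2πf = 47.75 rad/s
X_C = 1/(ωC) = 1611 Ω
Z = 578.0 − j1611 Ω
|Z| = √(578.0² + 1611²) = 1711 Ω
I = V/|Z| = 134.4 mA
V_R = I·|Z_R| = 0.1344 × 578.0 = 77.68 V

77.68 V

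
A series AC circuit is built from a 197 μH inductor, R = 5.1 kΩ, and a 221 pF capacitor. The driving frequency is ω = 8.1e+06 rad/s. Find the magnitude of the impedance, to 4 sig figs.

X_L = ωL = 1596 Ω
X_C = 1/(ωC) = 558.6 Ω
Net reactance X = X_L − X_C = 1037 Ω
Z = 5100 + j1037 Ω
|Z| = √(5100² + 1037²) = 5204 Ω

5204 Ω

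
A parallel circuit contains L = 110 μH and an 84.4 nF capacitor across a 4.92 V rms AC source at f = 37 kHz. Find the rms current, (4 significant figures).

ω = 2πf = 232500 rad/s
X_L = ωL = 25.57 Ω
X_C = 1/(ωC) = 50.97 Ω
Parallel: admittances add. Y = 1/(jωL) + jωC
Y = (0 − j0.01948) S
|Y| = 0.01948 S → |Z| = 1/|Y| = 51.33 Ω, ∠Z = −∠Y = 90.00°
I = V/|Z| = 4.92/51.33 = 95.86 mA

95.86 mA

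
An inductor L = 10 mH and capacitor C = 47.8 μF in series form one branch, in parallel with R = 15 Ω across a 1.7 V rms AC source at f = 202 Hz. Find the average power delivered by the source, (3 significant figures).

ω = 2πf = 1269 rad/s
X_L = ωL = 12.7 Ω
X_C = 1/(ωC) = 16.5 Ω
Branch 1: Z₁ = R = 15.0 Ω
Branch 2 (series LC): Z₂ = j(X_L − X_C) = −j3.79 Ω
Parallel: Z = Z₁Z₂/(Z₁+Z₂), |Z| = 3.68 Ω, ∠Z = -75.8°
I = V/|Z| = 463 mA
P = VI cos φ = 1.7 × 0.463 × cos(-75.8°) = 193 mW

193 mW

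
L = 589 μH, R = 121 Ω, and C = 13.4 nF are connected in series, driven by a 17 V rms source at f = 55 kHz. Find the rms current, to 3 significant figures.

ω = 2πf = 345600 rad/s
X_L = ωL = 204 Ω
X_C = 1/(ωC) = 216 Ω
Net reactance X = X_L − X_C = -12.4 Ω
Z = 121 − j12.4 Ω
|Z| = √(121² + 12.4²) = 122 Ω
I = V/|Z| = 17/122 = 140 mA

140 mA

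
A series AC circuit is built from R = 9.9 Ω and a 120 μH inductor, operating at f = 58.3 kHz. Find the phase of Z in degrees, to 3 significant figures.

77.3°

ω = 2πf = 366300 rad/s
X_L = ωL = 44.0 Ω
Z = 9.90 + j44.0 Ω
|Z| = √(9.90² + 44.0²) = 45.1 Ω
∠Z = arctan(44.0/9.90) = 77.3°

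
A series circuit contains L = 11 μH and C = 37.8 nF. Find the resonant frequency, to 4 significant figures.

ω₀ = 1/√(LC) = 1/√(1.1e-05 × 3.78e-08) = 1.551e+06 rad/s
f₀ = ω₀/(2π) = 246.8 kHz

246.8 kHz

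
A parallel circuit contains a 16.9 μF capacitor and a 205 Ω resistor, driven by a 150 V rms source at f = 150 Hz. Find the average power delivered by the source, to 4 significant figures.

109.8 W

ω = 2πf = 942.5 rad/s
X_C = 1/(ωC) = 62.78 Ω
Parallel: admittances add. Y = 1/R + jωC
Y = (0.004878 + j0.01593) S
|Y| = 0.01666 S → |Z| = 1/|Y| = 60.03 Ω, ∠Z = −∠Y = -72.97°
I = V/|Z| = 2.499 A
P = VI cos φ = 150 × 2.499 × cos(-72.97°) = 109.8 W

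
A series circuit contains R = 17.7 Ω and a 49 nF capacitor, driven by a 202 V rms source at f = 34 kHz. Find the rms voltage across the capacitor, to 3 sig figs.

ω = 2πf = 213600 rad/s
X_C = 1/(ωC) = 95.5 Ω
Z = 17.7 − j95.5 Ω
|Z| = √(17.7² + 95.5²) = 97.2 Ω
I = V/|Z| = 2.08 A
V_C = I·|Z_C| = 2.08 × 95.5 = 199 V

199 V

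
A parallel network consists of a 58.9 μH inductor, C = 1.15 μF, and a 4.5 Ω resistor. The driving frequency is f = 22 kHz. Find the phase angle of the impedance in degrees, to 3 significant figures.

-9.24°

ω = 2πf = 138200 rad/s
X_L = ωL = 8.14 Ω
X_C = 1/(ωC) = 6.29 Ω
Parallel: admittances add. Y = 1/R + 1/(jωL) + jωC
Y = (0.222 + j0.0361) S
|Y| = 0.225 S → |Z| = 1/|Y| = 4.44 Ω, ∠Z = −∠Y = -9.24°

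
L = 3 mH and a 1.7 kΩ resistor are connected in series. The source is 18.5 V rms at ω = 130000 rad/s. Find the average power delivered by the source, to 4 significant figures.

X_L = ωL = 390.0 Ω
Z = 1700 + j390.0 Ω
|Z| = √(1700² + 390.0²) = 1744 Ω
∠Z = arctan(390.0/1700) = 12.92°
I = V/|Z| = 10.61 mA
P = VI cos φ = 18.5 × 0.01061 × cos(12.92°) = 191.3 mW

191.3 mW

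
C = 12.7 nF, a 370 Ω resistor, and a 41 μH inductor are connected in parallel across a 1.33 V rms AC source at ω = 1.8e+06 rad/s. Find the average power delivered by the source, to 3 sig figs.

X_L = ωL = 73.8 Ω
X_C = 1/(ωC) = 43.7 Ω
Parallel: admittances add. Y = 1/R + 1/(jωL) + jωC
Y = (0.00270 + j0.00931) S
|Y| = 0.00969 S → |Z| = 1/|Y| = 103 Ω, ∠Z = −∠Y = -73.8°
I = V/|Z| = 12.9 mA
P = VI cos φ = 1.33 × 0.0129 × cos(-73.8°) = 4.78 mW

4.78 mW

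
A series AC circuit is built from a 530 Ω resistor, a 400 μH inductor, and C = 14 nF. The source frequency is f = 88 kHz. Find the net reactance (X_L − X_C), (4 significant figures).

ω = 2πf = 552900 rad/s
X_L = ωL = 221.2 Ω
X_C = 1/(ωC) = 129.2 Ω
X = 221.2 − 129.2 = 91.98 Ω

91.98 Ω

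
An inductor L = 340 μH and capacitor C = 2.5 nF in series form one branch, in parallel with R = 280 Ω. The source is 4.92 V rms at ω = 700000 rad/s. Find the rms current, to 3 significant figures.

X_L = ωL = 238 Ω
X_C = 1/(ωC) = 571 Ω
Branch 1: Z₁ = R = 280 Ω
Branch 2 (series LC): Z₂ = j(X_L − X_C) = −j333 Ω
Parallel: Z = Z₁Z₂/(Z₁+Z₂), |Z| = 214 Ω, ∠Z = -40.0°
I = V/|Z| = 4.92/214 = 22.9 mA

22.9 mA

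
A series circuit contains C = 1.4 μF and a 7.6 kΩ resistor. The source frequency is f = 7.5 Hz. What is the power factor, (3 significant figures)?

0.448

ω = 2πf = 47.12 rad/s
X_C = 1/(ωC) = 15200 Ω
Z = 7600 − j15200 Ω
|Z| = √(7600² + 15200²) = 17000 Ω
∠Z = arctan(-15200/7600) = -63.4°
cos φ = cos(-63.4°) = 0.448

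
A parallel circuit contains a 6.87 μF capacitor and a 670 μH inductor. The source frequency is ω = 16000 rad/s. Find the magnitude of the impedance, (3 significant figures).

X_L = ωL = 10.7 Ω
X_C = 1/(ωC) = 9.10 Ω
Parallel: admittances add. Y = 1/(jωL) + jωC
Y = (0 + j0.0166) S
|Y| = 0.0166 S → |Z| = 1/|Y| = 60.1 Ω, ∠Z = −∠Y = -90.0°

60.1 Ω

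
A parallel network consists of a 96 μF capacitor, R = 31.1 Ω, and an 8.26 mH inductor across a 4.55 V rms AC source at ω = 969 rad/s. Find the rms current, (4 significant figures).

X_L = ωL = 8.004 Ω
X_C = 1/(ωC) = 10.75 Ω
Parallel: admittances add. Y = 1/R + 1/(jωL) + jωC
Y = (0.03215 − j0.03191) S
|Y| = 0.04530 S → |Z| = 1/|Y| = 22.07 Ω, ∠Z = −∠Y = 44.79°
I = V/|Z| = 4.55/22.07 = 206.1 mA

206.1 mA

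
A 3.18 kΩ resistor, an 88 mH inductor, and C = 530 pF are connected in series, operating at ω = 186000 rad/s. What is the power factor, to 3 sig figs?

0.455

X_L = ωL = 16400 Ω
X_C = 1/(ωC) = 10100 Ω
Net reactance X = X_L − X_C = 6220 Ω
Z = 3180 + j6220 Ω
|Z| = √(3180² + 6220²) = 6990 Ω
∠Z = arctan(6220/3180) = 62.9°
cos φ = cos(62.9°) = 0.455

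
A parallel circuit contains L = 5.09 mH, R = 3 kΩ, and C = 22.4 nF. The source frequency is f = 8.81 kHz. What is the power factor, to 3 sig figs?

ω = 2πf = 55350 rad/s
X_L = ωL = 282 Ω
X_C = 1/(ωC) = 806 Ω
Parallel: admittances add. Y = 1/R + 1/(jωL) + jωC
Y = (0.000333 − j0.00231) S
|Y| = 0.00233 S → |Z| = 1/|Y| = 429 Ω, ∠Z = −∠Y = 81.8°
cos φ = cos(81.8°) = 0.143

0.143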